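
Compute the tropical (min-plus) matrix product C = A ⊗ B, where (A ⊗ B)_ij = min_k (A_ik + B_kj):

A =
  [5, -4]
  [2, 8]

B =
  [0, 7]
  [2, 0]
A ⊗ B =
  [-2, -4]
  [2, 8]

Apply the min-plus product entry-by-entry:
  C[0][0] = min over k of (A[0][0] + B[0][0] = 5 + 0 = 5, A[0][1] + B[1][0] = -4 + 2 = -2) = -2 (attained at k = 1)
  C[0][1] = min over k of (A[0][0] + B[0][1] = 5 + 7 = 12, A[0][1] + B[1][1] = -4 + 0 = -4) = -4 (attained at k = 1)
  C[1][0] = min over k of (A[1][0] + B[0][0] = 2 + 0 = 2, A[1][1] + B[1][0] = 8 + 2 = 10) = 2 (attained at k = 0)
  C[1][1] = min over k of (A[1][0] + B[0][1] = 2 + 7 = 9, A[1][1] + B[1][1] = 8 + 0 = 8) = 8 (attained at k = 1)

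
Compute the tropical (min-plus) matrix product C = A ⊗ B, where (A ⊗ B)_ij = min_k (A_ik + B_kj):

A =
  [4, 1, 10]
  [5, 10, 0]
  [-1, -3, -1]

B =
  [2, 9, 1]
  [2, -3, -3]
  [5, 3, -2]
A ⊗ B =
  [3, -2, -2]
  [5, 3, -2]
  [-1, -6, -6]

Apply the min-plus product entry-by-entry:
  C[0][0] = min over k of (A[0][0] + B[0][0] = 4 + 2 = 6, A[0][1] + B[1][0] = 1 + 2 = 3, A[0][2] + B[2][0] = 10 + 5 = 15) = 3 (attained at k = 1)
  C[0][1] = min over k of (A[0][0] + B[0][1] = 4 + 9 = 13, A[0][1] + B[1][1] = 1 + -3 = -2, A[0][2] + B[2][1] = 10 + 3 = 13) = -2 (attained at k = 1)
  C[0][2] = min over k of (A[0][0] + B[0][2] = 4 + 1 = 5, A[0][1] + B[1][2] = 1 + -3 = -2, A[0][2] + B[2][2] = 10 + -2 = 8) = -2 (attained at k = 1)
  C[1][0] = min over k of (A[1][0] + B[0][0] = 5 + 2 = 7, A[1][1] + B[1][0] = 10 + 2 = 12, A[1][2] + B[2][0] = 0 + 5 = 5) = 5 (attained at k = 2)
  C[1][1] = min over k of (A[1][0] + B[0][1] = 5 + 9 = 14, A[1][1] + B[1][1] = 10 + -3 = 7, A[1][2] + B[2][1] = 0 + 3 = 3) = 3 (attained at k = 2)
  C[1][2] = min over k of (A[1][0] + B[0][2] = 5 + 1 = 6, A[1][1] + B[1][2] = 10 + -3 = 7, A[1][2] + B[2][2] = 0 + -2 = -2) = -2 (attained at k = 2)
  C[2][0] = min over k of (A[2][0] + B[0][0] = -1 + 2 = 1, A[2][1] + B[1][0] = -3 + 2 = -1, A[2][2] + B[2][0] = -1 + 5 = 4) = -1 (attained at k = 1)
  C[2][1] = min over k of (A[2][0] + B[0][1] = -1 + 9 = 8, A[2][1] + B[1][1] = -3 + -3 = -6, A[2][2] + B[2][1] = -1 + 3 = 2) = -6 (attained at k = 1)
  C[2][2] = min over k of (A[2][0] + B[0][2] = -1 + 1 = 0, A[2][1] + B[1][2] = -3 + -3 = -6, A[2][2] + B[2][2] = -1 + -2 = -3) = -6 (attained at k = 1)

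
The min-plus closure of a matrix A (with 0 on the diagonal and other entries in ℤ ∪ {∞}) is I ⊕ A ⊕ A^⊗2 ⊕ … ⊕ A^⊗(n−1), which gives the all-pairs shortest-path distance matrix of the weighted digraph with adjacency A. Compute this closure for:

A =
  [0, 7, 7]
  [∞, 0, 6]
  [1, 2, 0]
Closure =
  [0, 7, 7]
  [7, 0, 6]
  [1, 2, 0]

This is the Floyd-Warshall all-pairs shortest-path computation. For each intermediate vertex k = 0, 1, …, 2, update dist[i][j] ← min(dist[i][j], dist[i][k] + dist[k][j]). The final matrix gives, for each (i, j), the minimum total weight of any directed path from i to j (possibly empty when i = j).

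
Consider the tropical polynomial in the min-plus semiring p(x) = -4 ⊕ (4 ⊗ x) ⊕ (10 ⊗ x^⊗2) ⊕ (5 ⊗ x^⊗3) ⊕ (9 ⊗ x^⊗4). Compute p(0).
p(0) = -4

A tropical monomial a ⊗ x^⊗i evaluates to a + i · x. Evaluating each term at x = 0:
  Term 0 contributes -4 + 0 · 0 = -4
  Term 1 contributes 4 + 1 · 0 = 4
  Term 2 contributes 10 + 2 · 0 = 10
  Term 3 contributes 5 + 3 · 0 = 5
  Term 4 contributes 9 + 4 · 0 = 9
p(0) = ⊕ of these = min[-4, 4, 10, 5, 9] = -4.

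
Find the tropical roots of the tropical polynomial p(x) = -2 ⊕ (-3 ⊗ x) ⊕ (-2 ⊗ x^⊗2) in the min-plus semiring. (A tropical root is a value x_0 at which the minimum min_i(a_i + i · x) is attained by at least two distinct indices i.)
Roots: {-1, 1}

Each tropical root is a break point of the lower envelope of the lines y = a_i + i · x (there are 3 lines, with slopes 0, 1, ..., 2). Only the lines that attain the minimum somewhere contribute to roots; other lines are dominated. Here the surviving (envelope) indices are i = 2, i = 1, i = 0.
Intersections between consecutive envelope lines give the roots: for adjacent envelope indices i < j the intersection is x = (a_i − a_j) / (j − i). Reading off the sorted break points: {-1, 1}.
Verification: at each break x_0, at least two indices attain the minimum of min_i(a_i + i · x_0).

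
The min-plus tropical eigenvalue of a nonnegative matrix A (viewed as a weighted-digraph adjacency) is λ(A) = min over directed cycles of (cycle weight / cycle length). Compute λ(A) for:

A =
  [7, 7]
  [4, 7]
λ(A) = 11/2

Enumerate directed cycles and compute their means (weight / length). Sample:
  cycle 0 → 0: weight = 7, length = 1, mean = 7/1 ≈ 7.000
  cycle 1 → 1: weight = 7, length = 1, mean = 7/1 ≈ 7.000
  cycle 0 → 1 → 0: weight = 11, length = 2, mean = 11/2 ≈ 5.500
  cycle 1 → 0 → 1: weight = 11, length = 2, mean = 11/2 ≈ 5.500
Minimum mean = 5.500, attained e.g. along the cycle 0 → 1 → 0 with weight 11 and length 2. So λ(A) = 11/2 = 11/2.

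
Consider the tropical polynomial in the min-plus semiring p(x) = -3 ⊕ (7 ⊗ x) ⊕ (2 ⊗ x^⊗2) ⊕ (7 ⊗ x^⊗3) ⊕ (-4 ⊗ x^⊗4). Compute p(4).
p(4) = -3

A tropical monomial a ⊗ x^⊗i evaluates to a + i · x. Evaluating each term at x = 4:
  Term 0 contributes -3 + 0 · 4 = -3
  Term 1 contributes 7 + 1 · 4 = 11
  Term 2 contributes 2 + 2 · 4 = 10
  Term 3 contributes 7 + 3 · 4 = 19
  Term 4 contributes -4 + 4 · 4 = 12
p(4) = ⊕ of these = min[-3, 11, 10, 19, 12] = -3.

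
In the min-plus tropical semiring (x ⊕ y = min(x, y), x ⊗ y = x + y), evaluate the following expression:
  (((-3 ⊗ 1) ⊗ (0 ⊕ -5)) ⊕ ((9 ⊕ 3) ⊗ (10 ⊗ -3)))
(((-3 ⊗ 1) ⊗ (0 ⊕ -5)) ⊕ ((9 ⊕ 3) ⊗ (10 ⊗ -3))) = -7

Expand innermost to outermost. Recall ⊕ takes the minimum of its arguments and ⊗ takes their sum. Working out the expression (((-3 ⊗ 1) ⊗ (0 ⊕ -5)) ⊕ ((9 ⊕ 3) ⊗ (10 ⊗ -3))) gives -7.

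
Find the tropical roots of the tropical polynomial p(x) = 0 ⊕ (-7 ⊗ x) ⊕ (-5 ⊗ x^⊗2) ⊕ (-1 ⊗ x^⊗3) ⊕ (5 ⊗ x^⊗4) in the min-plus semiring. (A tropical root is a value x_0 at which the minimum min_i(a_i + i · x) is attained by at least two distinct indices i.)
Roots: {-6, -4, -2, 7}

Each tropical root is a break point of the lower envelope of the lines y = a_i + i · x (there are 5 lines, with slopes 0, 1, ..., 4). Only the lines that attain the minimum somewhere contribute to roots; other lines are dominated. Here the surviving (envelope) indices are i = 4, i = 3, i = 2, i = 1, i = 0.
Intersections between consecutive envelope lines give the roots: for adjacent envelope indices i < j the intersection is x = (a_i − a_j) / (j − i). Reading off the sorted break points: {-6, -4, -2, 7}.
Verification: at each break x_0, at least two indices attain the minimum of min_i(a_i + i · x_0).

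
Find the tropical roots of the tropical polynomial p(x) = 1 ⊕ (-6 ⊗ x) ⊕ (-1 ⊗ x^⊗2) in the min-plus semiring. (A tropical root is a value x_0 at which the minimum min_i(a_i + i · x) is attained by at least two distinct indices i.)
Roots: {-5, 7}

Each tropical root is a break point of the lower envelope of the lines y = a_i + i · x (there are 3 lines, with slopes 0, 1, ..., 2). Only the lines that attain the minimum somewhere contribute to roots; other lines are dominated. Here the surviving (envelope) indices are i = 2, i = 1, i = 0.
Intersections between consecutive envelope lines give the roots: for adjacent envelope indices i < j the intersection is x = (a_i − a_j) / (j − i). Reading off the sorted break points: {-5, 7}.
Verification: at each break x_0, at least two indices attain the minimum of min_i(a_i + i · x_0).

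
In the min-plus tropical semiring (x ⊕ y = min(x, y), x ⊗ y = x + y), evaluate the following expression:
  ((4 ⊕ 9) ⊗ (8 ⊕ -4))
((4 ⊕ 9) ⊗ (8 ⊕ -4)) = 0

Expand innermost to outermost. Recall ⊕ takes the minimum of its arguments and ⊗ takes their sum. Working out the expression ((4 ⊕ 9) ⊗ (8 ⊕ -4)) gives 0.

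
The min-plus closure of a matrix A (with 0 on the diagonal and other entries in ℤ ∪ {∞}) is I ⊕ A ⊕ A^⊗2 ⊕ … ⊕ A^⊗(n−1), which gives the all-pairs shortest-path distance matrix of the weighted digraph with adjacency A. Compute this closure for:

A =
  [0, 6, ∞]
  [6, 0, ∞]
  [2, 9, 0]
Closure =
  [0, 6, ∞]
  [6, 0, ∞]
  [2, 8, 0]

This is the Floyd-Warshall all-pairs shortest-path computation. For each intermediate vertex k = 0, 1, …, 2, update dist[i][j] ← min(dist[i][j], dist[i][k] + dist[k][j]). The final matrix gives, for each (i, j), the minimum total weight of any directed path from i to j (possibly empty when i = j).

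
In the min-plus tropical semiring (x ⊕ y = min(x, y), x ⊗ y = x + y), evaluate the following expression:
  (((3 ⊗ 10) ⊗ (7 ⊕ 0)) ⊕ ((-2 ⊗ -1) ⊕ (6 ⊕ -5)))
(((3 ⊗ 10) ⊗ (7 ⊕ 0)) ⊕ ((-2 ⊗ -1) ⊕ (6 ⊕ -5))) = -5

Expand innermost to outermost. Recall ⊕ takes the minimum of its arguments and ⊗ takes their sum. Working out the expression (((3 ⊗ 10) ⊗ (7 ⊕ 0)) ⊕ ((-2 ⊗ -1) ⊕ (6 ⊕ -5))) gives -5.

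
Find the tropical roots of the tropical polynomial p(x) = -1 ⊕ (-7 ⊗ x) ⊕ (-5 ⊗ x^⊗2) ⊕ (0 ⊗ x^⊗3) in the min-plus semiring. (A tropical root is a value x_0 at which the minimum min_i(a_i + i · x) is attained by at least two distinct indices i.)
Roots: {-5, -2, 6}

Each tropical root is a break point of the lower envelope of the lines y = a_i + i · x (there are 4 lines, with slopes 0, 1, ..., 3). Only the lines that attain the minimum somewhere contribute to roots; other lines are dominated. Here the surviving (envelope) indices are i = 3, i = 2, i = 1, i = 0.
Intersections between consecutive envelope lines give the roots: for adjacent envelope indices i < j the intersection is x = (a_i − a_j) / (j − i). Reading off the sorted break points: {-5, -2, 6}.
Verification: at each break x_0, at least two indices attain the minimum of min_i(a_i + i · x_0).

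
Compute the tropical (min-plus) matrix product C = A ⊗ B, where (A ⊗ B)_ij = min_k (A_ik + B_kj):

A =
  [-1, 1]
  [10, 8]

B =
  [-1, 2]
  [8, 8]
A ⊗ B =
  [-2, 1]
  [9, 12]

Apply the min-plus product entry-by-entry:
  C[0][0] = min over k of (A[0][0] + B[0][0] = -1 + -1 = -2, A[0][1] + B[1][0] = 1 + 8 = 9) = -2 (attained at k = 0)
  C[0][1] = min over k of (A[0][0] + B[0][1] = -1 + 2 = 1, A[0][1] + B[1][1] = 1 + 8 = 9) = 1 (attained at k = 0)
  C[1][0] = min over k of (A[1][0] + B[0][0] = 10 + -1 = 9, A[1][1] + B[1][0] = 8 + 8 = 16) = 9 (attained at k = 0)
  C[1][1] = min over k of (A[1][0] + B[0][1] = 10 + 2 = 12, A[1][1] + B[1][1] = 8 + 8 = 16) = 12 (attained at k = 0)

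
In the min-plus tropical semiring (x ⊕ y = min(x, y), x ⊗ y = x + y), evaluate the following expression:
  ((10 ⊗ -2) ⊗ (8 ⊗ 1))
((10 ⊗ -2) ⊗ (8 ⊗ 1)) = 17

Expand innermost to outermost. Recall ⊕ takes the minimum of its arguments and ⊗ takes their sum. Working out the expression ((10 ⊗ -2) ⊗ (8 ⊗ 1)) gives 17.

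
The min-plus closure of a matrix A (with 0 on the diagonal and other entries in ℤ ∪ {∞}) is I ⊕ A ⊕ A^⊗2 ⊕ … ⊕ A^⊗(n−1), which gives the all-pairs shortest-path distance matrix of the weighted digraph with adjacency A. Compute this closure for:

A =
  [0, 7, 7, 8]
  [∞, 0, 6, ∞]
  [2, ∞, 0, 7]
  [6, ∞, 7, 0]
Closure =
  [0, 7, 7, 8]
  [8, 0, 6, 13]
  [2, 9, 0, 7]
  [6, 13, 7, 0]

This is the Floyd-Warshall all-pairs shortest-path computation. For each intermediate vertex k = 0, 1, …, 3, update dist[i][j] ← min(dist[i][j], dist[i][k] + dist[k][j]). The final matrix gives, for each (i, j), the minimum total weight of any directed path from i to j (possibly empty when i = j).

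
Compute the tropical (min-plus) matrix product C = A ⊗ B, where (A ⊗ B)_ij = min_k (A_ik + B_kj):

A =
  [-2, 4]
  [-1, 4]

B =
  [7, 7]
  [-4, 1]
A ⊗ B =
  [0, 5]
  [0, 5]

Apply the min-plus product entry-by-entry:
  C[0][0] = min over k of (A[0][0] + B[0][0] = -2 + 7 = 5, A[0][1] + B[1][0] = 4 + -4 = 0) = 0 (attained at k = 1)
  C[0][1] = min over k of (A[0][0] + B[0][1] = -2 + 7 = 5, A[0][1] + B[1][1] = 4 + 1 = 5) = 5 (attained at k = 0)
  C[1][0] = min over k of (A[1][0] + B[0][0] = -1 + 7 = 6, A[1][1] + B[1][0] = 4 + -4 = 0) = 0 (attained at k = 1)
  C[1][1] = min over k of (A[1][0] + B[0][1] = -1 + 7 = 6, A[1][1] + B[1][1] = 4 + 1 = 5) = 5 (attained at k = 1)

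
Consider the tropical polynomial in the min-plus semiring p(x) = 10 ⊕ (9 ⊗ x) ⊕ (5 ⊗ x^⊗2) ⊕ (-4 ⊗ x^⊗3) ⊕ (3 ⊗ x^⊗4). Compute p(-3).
p(-3) = -13

A tropical monomial a ⊗ x^⊗i evaluates to a + i · x. Evaluating each term at x = -3:
  Term 0 contributes 10 + 0 · -3 = 10
  Term 1 contributes 9 + 1 · -3 = 6
  Term 2 contributes 5 + 2 · -3 = -1
  Term 3 contributes -4 + 3 · -3 = -13
  Term 4 contributes 3 + 4 · -3 = -9
p(-3) = ⊕ of these = min[10, 6, -1, -13, -9] = -13.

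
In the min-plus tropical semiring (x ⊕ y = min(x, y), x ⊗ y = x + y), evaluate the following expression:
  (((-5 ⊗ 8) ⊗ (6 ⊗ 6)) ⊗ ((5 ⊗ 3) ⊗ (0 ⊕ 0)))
(((-5 ⊗ 8) ⊗ (6 ⊗ 6)) ⊗ ((5 ⊗ 3) ⊗ (0 ⊕ 0))) = 23

Expand innermost to outermost. Recall ⊕ takes the minimum of its arguments and ⊗ takes their sum. Working out the expression (((-5 ⊗ 8) ⊗ (6 ⊗ 6)) ⊗ ((5 ⊗ 3) ⊗ (0 ⊕ 0))) gives 23.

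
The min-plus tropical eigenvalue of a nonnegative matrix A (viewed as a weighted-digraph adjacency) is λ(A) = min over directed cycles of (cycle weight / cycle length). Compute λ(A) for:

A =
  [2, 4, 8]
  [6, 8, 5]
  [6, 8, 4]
λ(A) = 2

Enumerate directed cycles and compute their means (weight / length). Sample:
  cycle 0 → 0: weight = 2, length = 1, mean = 2/1 ≈ 2.000
  cycle 1 → 1: weight = 8, length = 1, mean = 8/1 ≈ 8.000
  cycle 2 → 2: weight = 4, length = 1, mean = 4/1 ≈ 4.000
  cycle 0 → 1 → 0: weight = 10, length = 2, mean = 10/2 ≈ 5.000
  cycle 0 → 2 → 0: weight = 14, length = 2, mean = 14/2 ≈ 7.000
  cycle 1 → 0 → 1: weight = 10, length = 2, mean = 10/2 ≈ 5.000
Minimum mean = 2.000, attained e.g. along the cycle 0 → 0 with weight 2 and length 1. So λ(A) = 2/1 = 2.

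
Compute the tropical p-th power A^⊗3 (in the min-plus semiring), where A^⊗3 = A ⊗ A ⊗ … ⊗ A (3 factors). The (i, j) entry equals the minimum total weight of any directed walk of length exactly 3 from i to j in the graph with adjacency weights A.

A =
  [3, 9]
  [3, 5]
A^⊗3 =
  [9, 15]
  [9, 15]

Each entry (A^⊗3)_ij equals the minimum over all length-3 walks i = v_0 → v_1 → … → v_3 = j of Σ_t A[v_t][v_{t+1}]. For example, for (i, j) = (0, 1) we minimise over 4 possible intermediate vertex sequences; the minimum is 15, attained along the walk 0 → 0 → 0 → 1.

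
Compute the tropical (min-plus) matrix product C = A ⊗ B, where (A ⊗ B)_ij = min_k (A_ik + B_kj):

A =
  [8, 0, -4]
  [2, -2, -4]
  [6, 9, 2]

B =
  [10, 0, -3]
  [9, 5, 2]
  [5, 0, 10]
A ⊗ B =
  [1, -4, 2]
  [1, -4, -1]
  [7, 2, 3]

Apply the min-plus product entry-by-entry:
  C[0][0] = min over k of (A[0][0] + B[0][0] = 8 + 10 = 18, A[0][1] + B[1][0] = 0 + 9 = 9, A[0][2] + B[2][0] = -4 + 5 = 1) = 1 (attained at k = 2)
  C[0][1] = min over k of (A[0][0] + B[0][1] = 8 + 0 = 8, A[0][1] + B[1][1] = 0 + 5 = 5, A[0][2] + B[2][1] = -4 + 0 = -4) = -4 (attained at k = 2)
  C[0][2] = min over k of (A[0][0] + B[0][2] = 8 + -3 = 5, A[0][1] + B[1][2] = 0 + 2 = 2, A[0][2] + B[2][2] = -4 + 10 = 6) = 2 (attained at k = 1)
  C[1][0] = min over k of (A[1][0] + B[0][0] = 2 + 10 = 12, A[1][1] + B[1][0] = -2 + 9 = 7, A[1][2] + B[2][0] = -4 + 5 = 1) = 1 (attained at k = 2)
  C[1][1] = min over k of (A[1][0] + B[0][1] = 2 + 0 = 2, A[1][1] + B[1][1] = -2 + 5 = 3, A[1][2] + B[2][1] = -4 + 0 = -4) = -4 (attained at k = 2)
  C[1][2] = min over k of (A[1][0] + B[0][2] = 2 + -3 = -1, A[1][1] + B[1][2] = -2 + 2 = 0, A[1][2] + B[2][2] = -4 + 10 = 6) = -1 (attained at k = 0)
  C[2][0] = min over k of (A[2][0] + B[0][0] = 6 + 10 = 16, A[2][1] + B[1][0] = 9 + 9 = 18, A[2][2] + B[2][0] = 2 + 5 = 7) = 7 (attained at k = 2)
  C[2][1] = min over k of (A[2][0] + B[0][1] = 6 + 0 = 6, A[2][1] + B[1][1] = 9 + 5 = 14, A[2][2] + B[2][1] = 2 + 0 = 2) = 2 (attained at k = 2)
  C[2][2] = min over k of (A[2][0] + B[0][2] = 6 + -3 = 3, A[2][1] + B[1][2] = 9 + 2 = 11, A[2][2] + B[2][2] = 2 + 10 = 12) = 3 (attained at k = 0)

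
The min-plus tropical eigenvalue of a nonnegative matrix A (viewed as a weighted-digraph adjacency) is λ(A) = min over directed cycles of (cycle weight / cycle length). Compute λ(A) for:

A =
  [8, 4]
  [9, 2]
λ(A) = 2

Enumerate directed cycles and compute their means (weight / length). Sample:
  cycle 0 → 0: weight = 8, length = 1, mean = 8/1 ≈ 8.000
  cycle 1 → 1: weight = 2, length = 1, mean = 2/1 ≈ 2.000
  cycle 0 → 1 → 0: weight = 13, length = 2, mean = 13/2 ≈ 6.500
  cycle 1 → 0 → 1: weight = 13, length = 2, mean = 13/2 ≈ 6.500
Minimum mean = 2.000, attained e.g. along the cycle 1 → 1 with weight 2 and length 1. So λ(A) = 2/1 = 2.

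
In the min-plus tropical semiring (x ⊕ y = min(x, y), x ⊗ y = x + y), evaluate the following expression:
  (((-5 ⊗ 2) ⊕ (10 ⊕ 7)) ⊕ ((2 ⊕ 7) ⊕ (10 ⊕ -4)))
(((-5 ⊗ 2) ⊕ (10 ⊕ 7)) ⊕ ((2 ⊕ 7) ⊕ (10 ⊕ -4))) = -4

Expand innermost to outermost. Recall ⊕ takes the minimum of its arguments and ⊗ takes their sum. Working out the expression (((-5 ⊗ 2) ⊕ (10 ⊕ 7)) ⊕ ((2 ⊕ 7) ⊕ (10 ⊕ -4))) gives -4.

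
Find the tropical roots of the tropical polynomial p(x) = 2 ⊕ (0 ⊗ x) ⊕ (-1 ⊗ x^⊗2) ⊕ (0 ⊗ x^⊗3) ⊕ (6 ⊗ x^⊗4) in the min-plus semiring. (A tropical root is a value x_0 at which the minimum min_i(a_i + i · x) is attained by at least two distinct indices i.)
Roots: {-6, -1, 1, 2}

Each tropical root is a break point of the lower envelope of the lines y = a_i + i · x (there are 5 lines, with slopes 0, 1, ..., 4). Only the lines that attain the minimum somewhere contribute to roots; other lines are dominated. Here the surviving (envelope) indices are i = 4, i = 3, i = 2, i = 1, i = 0.
Intersections between consecutive envelope lines give the roots: for adjacent envelope indices i < j the intersection is x = (a_i − a_j) / (j − i). Reading off the sorted break points: {-6, -1, 1, 2}.
Verification: at each break x_0, at least two indices attain the minimum of min_i(a_i + i · x_0).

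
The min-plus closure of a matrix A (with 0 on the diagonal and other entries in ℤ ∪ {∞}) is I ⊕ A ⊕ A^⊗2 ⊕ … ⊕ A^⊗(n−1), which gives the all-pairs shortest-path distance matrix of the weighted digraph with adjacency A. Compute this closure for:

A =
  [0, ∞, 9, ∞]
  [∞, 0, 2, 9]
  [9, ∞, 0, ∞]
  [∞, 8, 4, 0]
Closure =
  [0, ∞, 9, ∞]
  [11, 0, 2, 9]
  [9, ∞, 0, ∞]
  [13, 8, 4, 0]

This is the Floyd-Warshall all-pairs shortest-path computation. For each intermediate vertex k = 0, 1, …, 3, update dist[i][j] ← min(dist[i][j], dist[i][k] + dist[k][j]). The final matrix gives, for each (i, j), the minimum total weight of any directed path from i to j (possibly empty when i = j).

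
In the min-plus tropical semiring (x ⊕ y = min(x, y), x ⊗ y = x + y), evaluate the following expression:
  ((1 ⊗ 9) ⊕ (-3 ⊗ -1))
((1 ⊗ 9) ⊕ (-3 ⊗ -1)) = -4

Expand innermost to outermost. Recall ⊕ takes the minimum of its arguments and ⊗ takes their sum. Working out the expression ((1 ⊗ 9) ⊕ (-3 ⊗ -1)) gives -4.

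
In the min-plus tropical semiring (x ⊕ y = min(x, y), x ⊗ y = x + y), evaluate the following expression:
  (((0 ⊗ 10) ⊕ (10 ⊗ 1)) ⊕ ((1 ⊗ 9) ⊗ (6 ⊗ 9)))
(((0 ⊗ 10) ⊕ (10 ⊗ 1)) ⊕ ((1 ⊗ 9) ⊗ (6 ⊗ 9))) = 10

Expand innermost to outermost. Recall ⊕ takes the minimum of its arguments and ⊗ takes their sum. Working out the expression (((0 ⊗ 10) ⊕ (10 ⊗ 1)) ⊕ ((1 ⊗ 9) ⊗ (6 ⊗ 9))) gives 10.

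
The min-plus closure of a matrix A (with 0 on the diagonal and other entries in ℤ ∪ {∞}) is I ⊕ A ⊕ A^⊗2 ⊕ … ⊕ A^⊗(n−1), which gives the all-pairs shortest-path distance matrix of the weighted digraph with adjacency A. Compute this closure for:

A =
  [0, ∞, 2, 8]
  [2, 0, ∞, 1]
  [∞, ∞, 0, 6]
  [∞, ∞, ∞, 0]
Closure =
  [0, ∞, 2, 8]
  [2, 0, 4, 1]
  [∞, ∞, 0, 6]
  [∞, ∞, ∞, 0]

This is the Floyd-Warshall all-pairs shortest-path computation. For each intermediate vertex k = 0, 1, …, 3, update dist[i][j] ← min(dist[i][j], dist[i][k] + dist[k][j]). The final matrix gives, for each (i, j), the minimum total weight of any directed path from i to j (possibly empty when i = j).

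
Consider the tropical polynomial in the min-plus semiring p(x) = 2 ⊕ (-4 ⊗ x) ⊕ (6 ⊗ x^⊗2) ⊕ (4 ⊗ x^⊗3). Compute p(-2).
p(-2) = -6

A tropical monomial a ⊗ x^⊗i evaluates to a + i · x. Evaluating each term at x = -2:
  Term 0 contributes 2 + 0 · -2 = 2
  Term 1 contributes -4 + 1 · -2 = -6
  Term 2 contributes 6 + 2 · -2 = 2
  Term 3 contributes 4 + 3 · -2 = -2
p(-2) = ⊕ of these = min[2, -6, 2, -2] = -6.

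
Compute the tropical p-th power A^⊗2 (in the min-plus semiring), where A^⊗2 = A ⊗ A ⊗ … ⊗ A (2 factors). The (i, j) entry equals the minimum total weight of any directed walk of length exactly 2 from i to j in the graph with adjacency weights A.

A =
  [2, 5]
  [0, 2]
A^⊗2 =
  [4, 7]
  [2, 4]

Each entry (A^⊗2)_ij equals the minimum over all length-2 walks i = v_0 → v_1 → … → v_2 = j of Σ_t A[v_t][v_{t+1}]. For example, for (i, j) = (0, 1) we minimise over 2 possible intermediate vertex sequences; the minimum is 7, attained along the walk 0 → 0 → 1.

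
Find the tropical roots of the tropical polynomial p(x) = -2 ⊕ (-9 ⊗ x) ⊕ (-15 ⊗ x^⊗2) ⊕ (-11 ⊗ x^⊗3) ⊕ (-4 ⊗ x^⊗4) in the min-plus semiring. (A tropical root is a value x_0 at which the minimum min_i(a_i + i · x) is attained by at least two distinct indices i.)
Roots: {-7, -4, 6, 7}

Each tropical root is a break point of the lower envelope of the lines y = a_i + i · x (there are 5 lines, with slopes 0, 1, ..., 4). Only the lines that attain the minimum somewhere contribute to roots; other lines are dominated. Here the surviving (envelope) indices are i = 4, i = 3, i = 2, i = 1, i = 0.
Intersections between consecutive envelope lines give the roots: for adjacent envelope indices i < j the intersection is x = (a_i − a_j) / (j − i). Reading off the sorted break points: {-7, -4, 6, 7}.
Verification: at each break x_0, at least two indices attain the minimum of min_i(a_i + i · x_0).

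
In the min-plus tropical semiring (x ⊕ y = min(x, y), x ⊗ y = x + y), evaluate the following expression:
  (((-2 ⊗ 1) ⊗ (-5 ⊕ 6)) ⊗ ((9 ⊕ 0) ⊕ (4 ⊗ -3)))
(((-2 ⊗ 1) ⊗ (-5 ⊕ 6)) ⊗ ((9 ⊕ 0) ⊕ (4 ⊗ -3))) = -6

Expand innermost to outermost. Recall ⊕ takes the minimum of its arguments and ⊗ takes their sum. Working out the expression (((-2 ⊗ 1) ⊗ (-5 ⊕ 6)) ⊗ ((9 ⊕ 0) ⊕ (4 ⊗ -3))) gives -6.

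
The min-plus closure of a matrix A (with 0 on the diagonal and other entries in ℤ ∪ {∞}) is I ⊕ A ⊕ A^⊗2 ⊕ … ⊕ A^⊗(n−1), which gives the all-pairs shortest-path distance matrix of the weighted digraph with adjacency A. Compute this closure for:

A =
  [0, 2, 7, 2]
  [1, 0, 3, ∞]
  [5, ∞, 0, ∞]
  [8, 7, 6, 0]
Closure =
  [0, 2, 5, 2]
  [1, 0, 3, 3]
  [5, 7, 0, 7]
  [8, 7, 6, 0]

This is the Floyd-Warshall all-pairs shortest-path computation. For each intermediate vertex k = 0, 1, …, 3, update dist[i][j] ← min(dist[i][j], dist[i][k] + dist[k][j]). The final matrix gives, for each (i, j), the minimum total weight of any directed path from i to j (possibly empty when i = j).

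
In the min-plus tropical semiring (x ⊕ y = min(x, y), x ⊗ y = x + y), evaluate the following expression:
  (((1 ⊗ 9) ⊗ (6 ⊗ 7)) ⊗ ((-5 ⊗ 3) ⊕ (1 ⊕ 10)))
(((1 ⊗ 9) ⊗ (6 ⊗ 7)) ⊗ ((-5 ⊗ 3) ⊕ (1 ⊕ 10))) = 21

Expand innermost to outermost. Recall ⊕ takes the minimum of its arguments and ⊗ takes their sum. Working out the expression (((1 ⊗ 9) ⊗ (6 ⊗ 7)) ⊗ ((-5 ⊗ 3) ⊕ (1 ⊕ 10))) gives 21.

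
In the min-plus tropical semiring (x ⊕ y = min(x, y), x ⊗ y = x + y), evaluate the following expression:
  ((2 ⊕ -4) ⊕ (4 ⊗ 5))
((2 ⊕ -4) ⊕ (4 ⊗ 5)) = -4

Expand innermost to outermost. Recall ⊕ takes the minimum of its arguments and ⊗ takes their sum. Working out the expression ((2 ⊕ -4) ⊕ (4 ⊗ 5)) gives -4.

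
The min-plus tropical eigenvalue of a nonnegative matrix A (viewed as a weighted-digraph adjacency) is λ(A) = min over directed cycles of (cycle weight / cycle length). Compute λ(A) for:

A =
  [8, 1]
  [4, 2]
λ(A) = 2

Enumerate directed cycles and compute their means (weight / length). Sample:
  cycle 0 → 0: weight = 8, length = 1, mean = 8/1 ≈ 8.000
  cycle 1 → 1: weight = 2, length = 1, mean = 2/1 ≈ 2.000
  cycle 0 → 1 → 0: weight = 5, length = 2, mean = 5/2 ≈ 2.500
  cycle 1 → 0 → 1: weight = 5, length = 2, mean = 5/2 ≈ 2.500
Minimum mean = 2.000, attained e.g. along the cycle 1 → 1 with weight 2 and length 1. So λ(A) = 2/1 = 2.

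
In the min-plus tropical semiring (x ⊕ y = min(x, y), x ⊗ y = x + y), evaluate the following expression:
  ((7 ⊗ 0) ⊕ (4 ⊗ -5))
((7 ⊗ 0) ⊕ (4 ⊗ -5)) = -1

Expand innermost to outermost. Recall ⊕ takes the minimum of its arguments and ⊗ takes their sum. Working out the expression ((7 ⊗ 0) ⊕ (4 ⊗ -5)) gives -1.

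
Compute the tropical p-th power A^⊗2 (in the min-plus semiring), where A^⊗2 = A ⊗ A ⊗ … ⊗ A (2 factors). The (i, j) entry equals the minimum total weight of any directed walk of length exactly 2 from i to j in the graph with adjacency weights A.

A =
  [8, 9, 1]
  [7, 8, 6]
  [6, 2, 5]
A^⊗2 =
  [7, 3, 6]
  [12, 8, 8]
  [9, 7, 7]

Each entry (A^⊗2)_ij equals the minimum over all length-2 walks i = v_0 → v_1 → … → v_2 = j of Σ_t A[v_t][v_{t+1}]. For example, for (i, j) = (0, 2) we minimise over 3 possible intermediate vertex sequences; the minimum is 6, attained along the walk 0 → 2 → 2.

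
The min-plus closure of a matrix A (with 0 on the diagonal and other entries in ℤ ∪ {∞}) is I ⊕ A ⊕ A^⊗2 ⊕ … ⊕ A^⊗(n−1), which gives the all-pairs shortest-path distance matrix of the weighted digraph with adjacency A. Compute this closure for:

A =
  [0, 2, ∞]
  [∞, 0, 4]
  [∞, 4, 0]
Closure =
  [0, 2, 6]
  [∞, 0, 4]
  [∞, 4, 0]

This is the Floyd-Warshall all-pairs shortest-path computation. For each intermediate vertex k = 0, 1, …, 2, update dist[i][j] ← min(dist[i][j], dist[i][k] + dist[k][j]). The final matrix gives, for each (i, j), the minimum total weight of any directed path from i to j (possibly empty when i = j).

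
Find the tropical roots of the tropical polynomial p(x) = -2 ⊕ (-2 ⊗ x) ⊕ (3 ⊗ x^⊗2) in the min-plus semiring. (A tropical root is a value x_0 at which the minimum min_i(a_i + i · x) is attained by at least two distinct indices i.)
Roots: {-5, 0}

Each tropical root is a break point of the lower envelope of the lines y = a_i + i · x (there are 3 lines, with slopes 0, 1, ..., 2). Only the lines that attain the minimum somewhere contribute to roots; other lines are dominated. Here the surviving (envelope) indices are i = 2, i = 1, i = 0.
Intersections between consecutive envelope lines give the roots: for adjacent envelope indices i < j the intersection is x = (a_i − a_j) / (j − i). Reading off the sorted break points: {-5, 0}.
Verification: at each break x_0, at least two indices attain the minimum of min_i(a_i + i · x_0).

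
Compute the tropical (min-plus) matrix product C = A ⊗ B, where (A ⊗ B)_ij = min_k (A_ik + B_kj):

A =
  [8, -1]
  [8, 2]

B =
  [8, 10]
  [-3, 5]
A ⊗ B =
  [-4, 4]
  [-1, 7]

Apply the min-plus product entry-by-entry:
  C[0][0] = min over k of (A[0][0] + B[0][0] = 8 + 8 = 16, A[0][1] + B[1][0] = -1 + -3 = -4) = -4 (attained at k = 1)
  C[0][1] = min over k of (A[0][0] + B[0][1] = 8 + 10 = 18, A[0][1] + B[1][1] = -1 + 5 = 4) = 4 (attained at k = 1)
  C[1][0] = min over k of (A[1][0] + B[0][0] = 8 + 8 = 16, A[1][1] + B[1][0] = 2 + -3 = -1) = -1 (attained at k = 1)
  C[1][1] = min over k of (A[1][0] + B[0][1] = 8 + 10 = 18, A[1][1] + B[1][1] = 2 + 5 = 7) = 7 (attained at k = 1)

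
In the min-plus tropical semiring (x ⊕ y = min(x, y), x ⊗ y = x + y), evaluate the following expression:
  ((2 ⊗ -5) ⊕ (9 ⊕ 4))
((2 ⊗ -5) ⊕ (9 ⊕ 4)) = -3

Expand innermost to outermost. Recall ⊕ takes the minimum of its arguments and ⊗ takes their sum. Working out the expression ((2 ⊗ -5) ⊕ (9 ⊕ 4)) gives -3.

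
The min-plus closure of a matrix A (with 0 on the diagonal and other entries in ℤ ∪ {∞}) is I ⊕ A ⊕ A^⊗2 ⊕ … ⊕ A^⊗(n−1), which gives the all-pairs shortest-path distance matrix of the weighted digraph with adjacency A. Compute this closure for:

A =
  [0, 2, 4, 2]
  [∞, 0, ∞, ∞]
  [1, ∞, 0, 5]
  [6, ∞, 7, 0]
Closure =
  [0, 2, 4, 2]
  [∞, 0, ∞, ∞]
  [1, 3, 0, 3]
  [6, 8, 7, 0]

This is the Floyd-Warshall all-pairs shortest-path computation. For each intermediate vertex k = 0, 1, …, 3, update dist[i][j] ← min(dist[i][j], dist[i][k] + dist[k][j]). The final matrix gives, for each (i, j), the minimum total weight of any directed path from i to j (possibly empty when i = j).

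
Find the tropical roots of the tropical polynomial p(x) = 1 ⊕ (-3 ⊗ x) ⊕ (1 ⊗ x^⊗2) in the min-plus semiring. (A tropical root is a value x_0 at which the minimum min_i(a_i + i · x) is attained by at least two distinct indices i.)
Roots: {-4, 4}

Each tropical root is a break point of the lower envelope of the lines y = a_i + i · x (there are 3 lines, with slopes 0, 1, ..., 2). Only the lines that attain the minimum somewhere contribute to roots; other lines are dominated. Here the surviving (envelope) indices are i = 2, i = 1, i = 0.
Intersections between consecutive envelope lines give the roots: for adjacent envelope indices i < j the intersection is x = (a_i − a_j) / (j − i). Reading off the sorted break points: {-4, 4}.
Verification: at each break x_0, at least two indices attain the minimum of min_i(a_i + i · x_0).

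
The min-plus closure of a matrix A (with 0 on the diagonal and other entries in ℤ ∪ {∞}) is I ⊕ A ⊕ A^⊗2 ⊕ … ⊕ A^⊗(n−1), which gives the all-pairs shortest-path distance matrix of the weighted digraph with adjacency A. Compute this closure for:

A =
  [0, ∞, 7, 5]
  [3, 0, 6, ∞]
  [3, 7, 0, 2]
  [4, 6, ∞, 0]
Closure =
  [0, 11, 7, 5]
  [3, 0, 6, 8]
  [3, 7, 0, 2]
  [4, 6, 11, 0]

This is the Floyd-Warshall all-pairs shortest-path computation. For each intermediate vertex k = 0, 1, …, 3, update dist[i][j] ← min(dist[i][j], dist[i][k] + dist[k][j]). The final matrix gives, for each (i, j), the minimum total weight of any directed path from i to j (possibly empty when i = j).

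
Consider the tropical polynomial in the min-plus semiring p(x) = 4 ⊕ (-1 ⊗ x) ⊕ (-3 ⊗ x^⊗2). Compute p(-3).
p(-3) = -9

A tropical monomial a ⊗ x^⊗i evaluates to a + i · x. Evaluating each term at x = -3:
  Term 0 contributes 4 + 0 · -3 = 4
  Term 1 contributes -1 + 1 · -3 = -4
  Term 2 contributes -3 + 2 · -3 = -9
p(-3) = ⊕ of these = min[4, -4, -9] = -9.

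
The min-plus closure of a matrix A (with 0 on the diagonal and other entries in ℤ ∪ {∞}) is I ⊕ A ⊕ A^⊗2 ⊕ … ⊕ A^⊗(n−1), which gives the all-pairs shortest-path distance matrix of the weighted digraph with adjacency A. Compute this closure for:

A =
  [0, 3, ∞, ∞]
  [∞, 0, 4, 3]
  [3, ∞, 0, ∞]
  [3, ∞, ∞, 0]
Closure =
  [0, 3, 7, 6]
  [6, 0, 4, 3]
  [3, 6, 0, 9]
  [3, 6, 10, 0]

This is the Floyd-Warshall all-pairs shortest-path computation. For each intermediate vertex k = 0, 1, …, 3, update dist[i][j] ← min(dist[i][j], dist[i][k] + dist[k][j]). The final matrix gives, for each (i, j), the minimum total weight of any directed path from i to j (possibly empty when i = j).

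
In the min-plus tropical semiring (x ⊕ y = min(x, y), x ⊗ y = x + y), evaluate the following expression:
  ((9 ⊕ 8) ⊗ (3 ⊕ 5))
((9 ⊕ 8) ⊗ (3 ⊕ 5)) = 11

Expand innermost to outermost. Recall ⊕ takes the minimum of its arguments and ⊗ takes their sum. Working out the expression ((9 ⊕ 8) ⊗ (3 ⊕ 5)) gives 11.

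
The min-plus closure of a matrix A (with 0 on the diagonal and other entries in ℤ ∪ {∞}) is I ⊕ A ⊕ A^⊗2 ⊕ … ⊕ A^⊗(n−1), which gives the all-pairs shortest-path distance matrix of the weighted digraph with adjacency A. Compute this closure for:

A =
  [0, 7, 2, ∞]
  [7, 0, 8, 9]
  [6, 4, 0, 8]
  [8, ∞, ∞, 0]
Closure =
  [0, 6, 2, 10]
  [7, 0, 8, 9]
  [6, 4, 0, 8]
  [8, 14, 10, 0]

This is the Floyd-Warshall all-pairs shortest-path computation. For each intermediate vertex k = 0, 1, …, 3, update dist[i][j] ← min(dist[i][j], dist[i][k] + dist[k][j]). The final matrix gives, for each (i, j), the minimum total weight of any directed path from i to j (possibly empty when i = j).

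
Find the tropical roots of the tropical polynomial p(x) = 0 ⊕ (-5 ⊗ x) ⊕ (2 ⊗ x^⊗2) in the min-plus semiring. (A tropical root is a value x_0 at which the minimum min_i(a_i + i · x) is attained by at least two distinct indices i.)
Roots: {-7, 5}

Each tropical root is a break point of the lower envelope of the lines y = a_i + i · x (there are 3 lines, with slopes 0, 1, ..., 2). Only the lines that attain the minimum somewhere contribute to roots; other lines are dominated. Here the surviving (envelope) indices are i = 2, i = 1, i = 0.
Intersections between consecutive envelope lines give the roots: for adjacent envelope indices i < j the intersection is x = (a_i − a_j) / (j − i). Reading off the sorted break points: {-7, 5}.
Verification: at each break x_0, at least two indices attain the minimum of min_i(a_i + i · x_0).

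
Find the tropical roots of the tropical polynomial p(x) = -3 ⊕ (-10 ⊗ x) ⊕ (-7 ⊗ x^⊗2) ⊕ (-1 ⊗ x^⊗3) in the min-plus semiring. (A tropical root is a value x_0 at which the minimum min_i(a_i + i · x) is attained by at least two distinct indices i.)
Roots: {-6, -3, 7}

Each tropical root is a break point of the lower envelope of the lines y = a_i + i · x (there are 4 lines, with slopes 0, 1, ..., 3). Only the lines that attain the minimum somewhere contribute to roots; other lines are dominated. Here the surviving (envelope) indices are i = 3, i = 2, i = 1, i = 0.
Intersections between consecutive envelope lines give the roots: for adjacent envelope indices i < j the intersection is x = (a_i − a_j) / (j − i). Reading off the sorted break points: {-6, -3, 7}.
Verification: at each break x_0, at least two indices attain the minimum of min_i(a_i + i · x_0).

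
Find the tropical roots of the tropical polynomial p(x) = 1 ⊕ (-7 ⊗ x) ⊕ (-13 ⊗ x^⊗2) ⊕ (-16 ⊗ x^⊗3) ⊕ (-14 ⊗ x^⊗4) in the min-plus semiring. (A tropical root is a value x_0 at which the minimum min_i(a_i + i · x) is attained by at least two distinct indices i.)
Roots: {-2, 3, 6, 8}

Each tropical root is a break point of the lower envelope of the lines y = a_i + i · x (there are 5 lines, with slopes 0, 1, ..., 4). Only the lines that attain the minimum somewhere contribute to roots; other lines are dominated. Here the surviving (envelope) indices are i = 4, i = 3, i = 2, i = 1, i = 0.
Intersections between consecutive envelope lines give the roots: for adjacent envelope indices i < j the intersection is x = (a_i − a_j) / (j − i). Reading off the sorted break points: {-2, 3, 6, 8}.
Verification: at each break x_0, at least two indices attain the minimum of min_i(a_i + i · x_0).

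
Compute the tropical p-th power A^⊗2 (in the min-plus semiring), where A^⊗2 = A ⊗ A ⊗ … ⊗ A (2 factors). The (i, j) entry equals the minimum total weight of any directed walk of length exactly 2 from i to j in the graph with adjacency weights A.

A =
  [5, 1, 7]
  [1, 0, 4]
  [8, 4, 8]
A^⊗2 =
  [2, 1, 5]
  [1, 0, 4]
  [5, 4, 8]

Each entry (A^⊗2)_ij equals the minimum over all length-2 walks i = v_0 → v_1 → … → v_2 = j of Σ_t A[v_t][v_{t+1}]. For example, for (i, j) = (0, 2) we minimise over 3 possible intermediate vertex sequences; the minimum is 5, attained along the walk 0 → 1 → 2.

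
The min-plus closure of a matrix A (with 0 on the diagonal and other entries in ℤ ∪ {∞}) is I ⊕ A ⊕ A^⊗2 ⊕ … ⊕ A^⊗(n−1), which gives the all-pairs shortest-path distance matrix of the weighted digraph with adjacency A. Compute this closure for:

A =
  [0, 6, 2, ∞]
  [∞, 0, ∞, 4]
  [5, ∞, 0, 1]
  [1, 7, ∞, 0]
Closure =
  [0, 6, 2, 3]
  [5, 0, 7, 4]
  [2, 8, 0, 1]
  [1, 7, 3, 0]

This is the Floyd-Warshall all-pairs shortest-path computation. For each intermediate vertex k = 0, 1, …, 3, update dist[i][j] ← min(dist[i][j], dist[i][k] + dist[k][j]). The final matrix gives, for each (i, j), the minimum total weight of any directed path from i to j (possibly empty when i = j).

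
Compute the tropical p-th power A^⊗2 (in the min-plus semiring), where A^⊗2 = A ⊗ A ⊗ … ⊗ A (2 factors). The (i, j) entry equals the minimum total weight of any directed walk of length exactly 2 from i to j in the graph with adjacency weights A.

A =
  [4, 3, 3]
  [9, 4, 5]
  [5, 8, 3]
A^⊗2 =
  [8, 7, 6]
  [10, 8, 8]
  [8, 8, 6]

Each entry (A^⊗2)_ij equals the minimum over all length-2 walks i = v_0 → v_1 → … → v_2 = j of Σ_t A[v_t][v_{t+1}]. For example, for (i, j) = (0, 2) we minimise over 3 possible intermediate vertex sequences; the minimum is 6, attained along the walk 0 → 2 → 2.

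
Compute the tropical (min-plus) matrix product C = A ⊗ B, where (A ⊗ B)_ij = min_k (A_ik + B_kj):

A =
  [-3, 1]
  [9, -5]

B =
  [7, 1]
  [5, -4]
A ⊗ B =
  [4, -3]
  [0, -9]

Apply the min-plus product entry-by-entry:
  C[0][0] = min over k of (A[0][0] + B[0][0] = -3 + 7 = 4, A[0][1] + B[1][0] = 1 + 5 = 6) = 4 (attained at k = 0)
  C[0][1] = min over k of (A[0][0] + B[0][1] = -3 + 1 = -2, A[0][1] + B[1][1] = 1 + -4 = -3) = -3 (attained at k = 1)
  C[1][0] = min over k of (A[1][0] + B[0][0] = 9 + 7 = 16, A[1][1] + B[1][0] = -5 + 5 = 0) = 0 (attained at k = 1)
  C[1][1] = min over k of (A[1][0] + B[0][1] = 9 + 1 = 10, A[1][1] + B[1][1] = -5 + -4 = -9) = -9 (attained at k = 1)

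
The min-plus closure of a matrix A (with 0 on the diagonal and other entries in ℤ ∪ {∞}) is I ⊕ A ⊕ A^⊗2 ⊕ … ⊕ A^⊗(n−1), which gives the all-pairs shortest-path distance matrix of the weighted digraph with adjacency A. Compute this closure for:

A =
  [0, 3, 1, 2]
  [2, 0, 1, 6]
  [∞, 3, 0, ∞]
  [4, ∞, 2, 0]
Closure =
  [0, 3, 1, 2]
  [2, 0, 1, 4]
  [5, 3, 0, 7]
  [4, 5, 2, 0]

This is the Floyd-Warshall all-pairs shortest-path computation. For each intermediate vertex k = 0, 1, …, 3, update dist[i][j] ← min(dist[i][j], dist[i][k] + dist[k][j]). The final matrix gives, for each (i, j), the minimum total weight of any directed path from i to j (possibly empty when i = j).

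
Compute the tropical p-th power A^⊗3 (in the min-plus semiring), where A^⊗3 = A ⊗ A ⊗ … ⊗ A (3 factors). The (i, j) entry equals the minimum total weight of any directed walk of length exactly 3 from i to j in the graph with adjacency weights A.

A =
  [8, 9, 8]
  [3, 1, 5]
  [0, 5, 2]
A^⊗3 =
  [10, 11, 12]
  [5, 3, 7]
  [4, 7, 6]

Each entry (A^⊗3)_ij equals the minimum over all length-3 walks i = v_0 → v_1 → … → v_3 = j of Σ_t A[v_t][v_{t+1}]. For example, for (i, j) = (0, 2) we minimise over 9 possible intermediate vertex sequences; the minimum is 12, attained along the walk 0 → 2 → 2 → 2.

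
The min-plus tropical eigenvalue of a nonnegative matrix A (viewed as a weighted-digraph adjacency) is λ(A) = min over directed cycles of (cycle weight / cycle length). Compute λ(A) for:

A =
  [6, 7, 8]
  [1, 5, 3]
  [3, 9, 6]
λ(A) = 4

Enumerate directed cycles and compute their means (weight / length). Sample:
  cycle 0 → 0: weight = 6, length = 1, mean = 6/1 ≈ 6.000
  cycle 1 → 1: weight = 5, length = 1, mean = 5/1 ≈ 5.000
  cycle 2 → 2: weight = 6, length = 1, mean = 6/1 ≈ 6.000
  cycle 0 → 1 → 0: weight = 8, length = 2, mean = 8/2 ≈ 4.000
  cycle 0 → 2 → 0: weight = 11, length = 2, mean = 11/2 ≈ 5.500
  cycle 1 → 0 → 1: weight = 8, length = 2, mean = 8/2 ≈ 4.000
Minimum mean = 4.000, attained e.g. along the cycle 0 → 1 → 0 with weight 8 and length 2. So λ(A) = 8/2 = 4.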